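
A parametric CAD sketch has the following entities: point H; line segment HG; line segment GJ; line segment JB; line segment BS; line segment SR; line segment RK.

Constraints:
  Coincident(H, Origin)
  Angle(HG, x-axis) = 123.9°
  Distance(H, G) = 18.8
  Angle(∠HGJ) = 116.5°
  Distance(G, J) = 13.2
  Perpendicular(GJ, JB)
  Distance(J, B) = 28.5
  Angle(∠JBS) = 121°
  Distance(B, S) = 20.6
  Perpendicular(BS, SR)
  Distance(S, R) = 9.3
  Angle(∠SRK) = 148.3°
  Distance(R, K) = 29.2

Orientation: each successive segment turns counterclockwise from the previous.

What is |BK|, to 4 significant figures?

34.55

H is at the origin; HG runs at 123.9° with length 18.8, so G = (-10.49, 15.60). ∠HGJ = 116.5° gives GJ at -172.6° from the x-axis; with |GJ| = 13.2, J = (-23.58, 13.90). The perpendicularity gives JB at right angles to GJ, so JB runs at -82.60°; with |JB| = 28.5, B = (-19.90, -14.36). ∠JBS = 121.0° gives BS at -23.60° from the x-axis; with |BS| = 20.6, S = (-1.028, -22.61). BS ⟂ SR, so SR runs at 66.40°; with |SR| = 9.3, R = (2.695, -14.08). ∠SRK = 148.3° gives RK at 98.10° from the x-axis; with |RK| = 29.2, K = (-1.419, 14.83). Then |BK| = |K − B| = 34.55.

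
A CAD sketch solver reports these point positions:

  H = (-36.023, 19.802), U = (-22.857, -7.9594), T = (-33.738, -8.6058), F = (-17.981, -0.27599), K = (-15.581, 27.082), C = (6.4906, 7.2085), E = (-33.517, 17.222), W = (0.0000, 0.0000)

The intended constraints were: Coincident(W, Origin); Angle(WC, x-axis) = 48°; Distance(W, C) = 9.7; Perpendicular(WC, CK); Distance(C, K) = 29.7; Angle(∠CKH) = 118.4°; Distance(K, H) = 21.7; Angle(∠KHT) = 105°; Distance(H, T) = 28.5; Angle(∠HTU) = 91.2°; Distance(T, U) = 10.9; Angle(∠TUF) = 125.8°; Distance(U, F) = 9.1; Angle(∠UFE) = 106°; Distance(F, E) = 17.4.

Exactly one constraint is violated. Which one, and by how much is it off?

Distance(F, E) = 17.4 — off by 6.00.

W = (0.00, 0.00) ✓; WC at 48.00° ✓; |WC| = 9.700 ✓; ∠(WC, CK) = 90.00° ✓; |CK| = 29.70 ✓; ∠CKH = 118.4° ✓; |KH| = 21.70 ✓; ∠KHT = 105.0° ✓; |HT| = 28.50 ✓; ∠HTU = 91.20° ✓; |TU| = 10.90 ✓; ∠TUF = 125.8° ✓; |UF| = 9.100 ✓; ∠UFE = 106.0° ✓; |FE| = 23.40 ✗.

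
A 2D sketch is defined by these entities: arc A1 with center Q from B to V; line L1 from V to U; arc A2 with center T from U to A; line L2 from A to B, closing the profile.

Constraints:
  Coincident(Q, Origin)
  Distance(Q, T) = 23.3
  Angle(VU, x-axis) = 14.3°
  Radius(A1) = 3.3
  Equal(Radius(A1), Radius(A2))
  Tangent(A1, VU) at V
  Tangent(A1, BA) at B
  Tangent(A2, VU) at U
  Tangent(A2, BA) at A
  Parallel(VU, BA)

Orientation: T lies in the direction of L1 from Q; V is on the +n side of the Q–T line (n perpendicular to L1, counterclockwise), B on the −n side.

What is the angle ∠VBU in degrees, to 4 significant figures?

74.18°

The slot axis is L1's direction at 14.3°, so u = (cos 14.3°, sin 14.3°) = (0.9690, 0.2470) and n = (−sin 14.3°, cos 14.3°) = (-0.2470, 0.9690). Q is at the origin and T lies 23.3 along u from Q, so T = 23.3·u = (22.58, 5.755). Tangency of A1 to both parallel lines with radius 3.3 puts V and B at Q ± 3.3·n: V = (-0.8151, 3.198), B = (0.8151, -3.198). Equal radii place U and A the same way about T: U = T + 3.3·n = (21.76, 8.953), A = T − 3.3·n = (23.39, 2.557). Then cos ∠VBU = BV·BU / (|BV||BU|), giving 74.18°.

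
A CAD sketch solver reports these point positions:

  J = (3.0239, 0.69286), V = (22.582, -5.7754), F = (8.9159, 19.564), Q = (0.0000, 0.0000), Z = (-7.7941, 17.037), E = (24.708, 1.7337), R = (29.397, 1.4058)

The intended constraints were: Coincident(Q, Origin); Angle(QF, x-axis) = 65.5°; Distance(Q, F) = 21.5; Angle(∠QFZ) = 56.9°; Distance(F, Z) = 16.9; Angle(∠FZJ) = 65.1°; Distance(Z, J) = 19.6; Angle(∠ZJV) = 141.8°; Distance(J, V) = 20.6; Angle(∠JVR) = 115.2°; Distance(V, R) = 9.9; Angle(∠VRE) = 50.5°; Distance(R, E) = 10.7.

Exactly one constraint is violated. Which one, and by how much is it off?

Distance(R, E) = 10.7 — off by 6.00.

Q = (0.00, 0.00) ✓; QF at 65.50° ✓; |QF| = 21.50 ✓; ∠QFZ = 56.90° ✓; |FZ| = 16.90 ✓; ∠FZJ = 65.10° ✓; |ZJ| = 19.60 ✓; ∠ZJV = 141.8° ✓; |JV| = 20.60 ✓; ∠JVR = 115.2° ✓; |VR| = 9.900 ✓; ∠VRE = 50.50° ✓; |RE| = 4.700 ✗.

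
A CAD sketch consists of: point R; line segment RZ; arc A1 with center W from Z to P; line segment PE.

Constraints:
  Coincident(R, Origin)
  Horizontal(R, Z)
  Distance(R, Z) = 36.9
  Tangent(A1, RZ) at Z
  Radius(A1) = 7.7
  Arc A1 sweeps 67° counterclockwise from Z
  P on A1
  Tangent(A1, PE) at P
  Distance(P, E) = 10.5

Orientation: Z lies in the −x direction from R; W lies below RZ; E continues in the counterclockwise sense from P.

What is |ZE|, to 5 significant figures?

18.203

R is at the origin; R and Z share the same y with |RZ| = 36.9 and Z on the −x side, so Z = (-36.900, 0.0000). The tangent condition forces WZ to be normal to RZ, so W = Z + (0, -7.7) = (-36.900, -7.7000). On A1, Z sits at bearing 90° from W; a 67° counterclockwise sweep puts P at bearing 157°, so P = W + 7.7·(cos 157°, sin 157°) = (-43.988, -4.6914). A1 meets PE tangentially, so WP is at right angles to PE, so PE runs along (−sin 157°, cos 157°); with |PE| = 10.5, E = (-48.091, -14.357). Then |ZE| = |E − Z| = 18.203.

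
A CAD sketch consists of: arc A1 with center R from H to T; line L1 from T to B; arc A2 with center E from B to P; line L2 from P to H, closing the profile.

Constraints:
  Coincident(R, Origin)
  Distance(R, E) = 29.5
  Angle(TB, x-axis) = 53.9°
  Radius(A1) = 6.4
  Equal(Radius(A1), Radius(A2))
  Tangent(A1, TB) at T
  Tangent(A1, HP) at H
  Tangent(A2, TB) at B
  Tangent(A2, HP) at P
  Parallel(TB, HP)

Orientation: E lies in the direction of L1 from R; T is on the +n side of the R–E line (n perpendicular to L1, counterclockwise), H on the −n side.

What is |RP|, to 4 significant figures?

30.19

Tangency of A1 to both parallel lines with radius 6.4 puts T and H at R ± 6.4·n: T = (-5.171, 3.771), H = (5.171, -3.771). Equal radii place B and P the same way about E: B = E + 6.4·n = (12.21, 27.61), P = E − 6.4·n = (22.55, 20.06). Then |RP| = |P − R| = 30.19.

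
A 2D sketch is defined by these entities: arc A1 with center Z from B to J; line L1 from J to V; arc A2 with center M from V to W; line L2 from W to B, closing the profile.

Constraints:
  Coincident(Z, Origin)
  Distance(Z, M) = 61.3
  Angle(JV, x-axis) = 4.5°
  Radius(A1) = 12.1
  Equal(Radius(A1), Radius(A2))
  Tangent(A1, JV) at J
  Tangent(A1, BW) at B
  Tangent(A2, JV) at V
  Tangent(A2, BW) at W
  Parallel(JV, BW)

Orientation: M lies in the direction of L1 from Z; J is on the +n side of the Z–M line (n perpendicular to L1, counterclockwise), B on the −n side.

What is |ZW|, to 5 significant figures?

62.483

Tangency of A1 to both parallel lines with radius 12.1 puts J and B at Z ± 12.1·n: J = (-0.94936, 12.063), B = (0.94936, -12.063). Equal radii place V and W the same way about M: V = M + 12.1·n = (60.162, 16.872), W = M − 12.1·n = (62.060, -7.2532). Then |ZW| = |W − Z| = 62.483.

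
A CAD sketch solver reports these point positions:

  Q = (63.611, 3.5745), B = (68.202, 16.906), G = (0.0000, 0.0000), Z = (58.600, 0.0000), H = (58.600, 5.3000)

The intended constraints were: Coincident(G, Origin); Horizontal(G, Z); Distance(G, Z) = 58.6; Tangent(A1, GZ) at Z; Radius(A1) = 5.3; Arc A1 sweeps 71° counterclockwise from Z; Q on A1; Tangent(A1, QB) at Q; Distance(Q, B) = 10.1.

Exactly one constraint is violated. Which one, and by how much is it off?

Distance(Q, B) = 10.1 — off by 4.00.

G = (0.00, 0.00) ✓; G.y = 0.00, Z.y = 0.00 ✓; |GZ| = 58.60 ✓; ∠(HZ, ZG) = 90.00° ✓; |HZ| = 5.300 ✓; bearing(H→Q) − bearing(H→Z) = 71.00° ✓; |HQ| = 5.300 ✓; ∠(HQ, QB) = 90.00° ✓; |QB| = 14.10 ✗.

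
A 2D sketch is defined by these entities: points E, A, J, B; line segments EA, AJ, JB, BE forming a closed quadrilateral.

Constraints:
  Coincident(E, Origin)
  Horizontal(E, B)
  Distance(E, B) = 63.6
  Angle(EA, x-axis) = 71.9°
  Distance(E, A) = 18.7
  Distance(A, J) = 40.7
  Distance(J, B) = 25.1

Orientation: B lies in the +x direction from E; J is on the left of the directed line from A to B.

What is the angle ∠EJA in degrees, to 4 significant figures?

20.71°

E is at the origin; EB is horizontal with |EB| = 63.6 and B in +x, so B = (63.6, 0). EA runs at 71.9° with |EA| = 18.7, so A = (5.810, 17.77). J is determined by |AJ| = 40.7 and |JB| = 25.1 together: it lies at the intersection of circle(A, 40.7) and circle(B, 25.1). With |AB| = 60.46, the foot of the radical line on AB is 38.72 from A and the perpendicular offset is √(40.7² − 38.72²) = 12.54. Taking the left-of-AB solution: J = (46.51, 18.38).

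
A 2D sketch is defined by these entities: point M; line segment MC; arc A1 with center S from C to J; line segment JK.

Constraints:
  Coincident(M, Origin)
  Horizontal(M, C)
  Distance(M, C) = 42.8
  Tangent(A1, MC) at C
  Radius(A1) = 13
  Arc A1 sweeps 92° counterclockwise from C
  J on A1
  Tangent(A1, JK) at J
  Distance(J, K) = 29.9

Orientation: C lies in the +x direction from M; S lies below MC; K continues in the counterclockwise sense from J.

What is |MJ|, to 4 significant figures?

32.70

M is at the origin; M and C share the same y with |MC| = 42.8 and C on the +x side, so C = (42.80, 0.000). Tangency of A1 to MC means the radius SC is perpendicular to MC, so S = C + (0, -13) = (42.80, -13.00). On A1, C sits at bearing 90° from S; a 92° counterclockwise sweep puts J at bearing 182°, so J = S + 13.0·(cos 182°, sin 182°) = (29.81, -13.45). Then |MJ| = |J − M| = 32.70.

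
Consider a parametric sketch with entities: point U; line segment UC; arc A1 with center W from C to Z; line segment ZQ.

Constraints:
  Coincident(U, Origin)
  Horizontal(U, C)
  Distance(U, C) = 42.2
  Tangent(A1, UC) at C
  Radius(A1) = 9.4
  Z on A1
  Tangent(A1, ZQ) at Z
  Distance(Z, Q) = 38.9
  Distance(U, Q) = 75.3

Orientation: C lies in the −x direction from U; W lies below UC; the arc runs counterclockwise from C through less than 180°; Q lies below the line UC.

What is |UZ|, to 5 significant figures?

51.854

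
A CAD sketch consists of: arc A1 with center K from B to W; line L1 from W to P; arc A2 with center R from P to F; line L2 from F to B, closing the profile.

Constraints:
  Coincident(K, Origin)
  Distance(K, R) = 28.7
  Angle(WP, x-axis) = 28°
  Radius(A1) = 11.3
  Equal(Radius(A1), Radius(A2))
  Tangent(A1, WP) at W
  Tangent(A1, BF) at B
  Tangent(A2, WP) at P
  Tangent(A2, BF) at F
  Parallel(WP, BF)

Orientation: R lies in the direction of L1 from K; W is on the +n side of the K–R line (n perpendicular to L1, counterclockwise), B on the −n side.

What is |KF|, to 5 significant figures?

30.844

The slot axis is L1's direction at 28.0°, so u = (cos 28.0°, sin 28.0°) = (0.88295, 0.46947) and n = (−sin 28.0°, cos 28.0°) = (-0.46947, 0.88295). K is at the origin and R lies 28.7 along u from K, so R = 28.7·u = (25.341, 13.474). Tangency of A1 to both parallel lines with radius 11.3 puts W and B at K ± 11.3·n: W = (-5.3050, 9.9773), B = (5.3050, -9.9773). Equal radii place P and F the same way about R: P = R + 11.3·n = (20.036, 23.451), F = R − 11.3·n = (30.646, 3.4965). Then |KF| = |F − K| = 30.844.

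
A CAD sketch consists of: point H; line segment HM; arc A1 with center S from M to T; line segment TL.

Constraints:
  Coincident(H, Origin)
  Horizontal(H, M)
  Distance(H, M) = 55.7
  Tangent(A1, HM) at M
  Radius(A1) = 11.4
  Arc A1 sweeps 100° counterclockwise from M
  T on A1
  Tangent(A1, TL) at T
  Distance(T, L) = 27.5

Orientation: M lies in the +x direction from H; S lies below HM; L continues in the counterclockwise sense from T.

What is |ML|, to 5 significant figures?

40.973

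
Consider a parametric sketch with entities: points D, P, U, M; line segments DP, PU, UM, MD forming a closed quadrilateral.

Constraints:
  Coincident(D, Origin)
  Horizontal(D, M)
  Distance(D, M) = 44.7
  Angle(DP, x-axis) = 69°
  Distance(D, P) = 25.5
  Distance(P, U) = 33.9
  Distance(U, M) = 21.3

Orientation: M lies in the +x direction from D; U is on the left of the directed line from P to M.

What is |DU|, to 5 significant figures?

47.900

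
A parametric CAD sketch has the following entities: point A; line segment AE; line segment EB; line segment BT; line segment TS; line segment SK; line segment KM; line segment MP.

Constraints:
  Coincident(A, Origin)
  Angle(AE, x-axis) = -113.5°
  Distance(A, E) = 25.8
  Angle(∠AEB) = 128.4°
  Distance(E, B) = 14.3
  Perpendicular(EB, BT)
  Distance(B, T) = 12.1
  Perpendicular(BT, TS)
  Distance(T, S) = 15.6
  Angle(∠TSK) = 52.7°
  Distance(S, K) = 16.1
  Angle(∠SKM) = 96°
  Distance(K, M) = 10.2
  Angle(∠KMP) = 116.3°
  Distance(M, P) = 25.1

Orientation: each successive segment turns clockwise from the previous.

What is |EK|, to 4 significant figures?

8.486

A is at the origin; AE runs at -113.5° with length 25.8, so E = (-10.29, -23.66). ∠AEB = 128.4° gives EB at -165.1° from the x-axis; with |EB| = 14.3, B = (-24.11, -27.34). The perpendicularity gives BT at right angles to EB, so BT runs at 104.9°; with |BT| = 12.1, T = (-27.22, -15.64). BT is perpendicular to TS, so TS runs at 14.90°; with |TS| = 15.6, S = (-12.14, -11.63). ∠TSK = 52.7° gives SK at -112.4° from the x-axis; with |SK| = 16.1, K = (-18.28, -26.52). Then |EK| = |K − E| = 8.486.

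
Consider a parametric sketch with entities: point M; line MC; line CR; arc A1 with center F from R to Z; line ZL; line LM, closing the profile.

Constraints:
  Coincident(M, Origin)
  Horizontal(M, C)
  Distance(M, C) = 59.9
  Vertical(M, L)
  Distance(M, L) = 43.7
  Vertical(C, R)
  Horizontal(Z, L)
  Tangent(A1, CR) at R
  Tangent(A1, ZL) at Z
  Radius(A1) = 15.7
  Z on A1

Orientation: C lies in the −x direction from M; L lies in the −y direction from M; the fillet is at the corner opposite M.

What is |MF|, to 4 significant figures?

52.32

M is at the origin; MC is horizontal with |MC| = 59.9 and C on the −x side, so C = (-59.90, 0.000). M and L share the same x with |ML| = 43.7 and L on the −y side, so L = (0.000, -43.70). The virtual corner opposite M is at (-59.90, -43.70). The tangent condition forces FR to be normal to CR and since A1 is tangent to ZL there, FZ ⟂ ZL, with radius 15.7, so the center F sits 15.7 in from both sides at F = (-44.20, -28.00). Then |MF| = |F − M| = 52.32.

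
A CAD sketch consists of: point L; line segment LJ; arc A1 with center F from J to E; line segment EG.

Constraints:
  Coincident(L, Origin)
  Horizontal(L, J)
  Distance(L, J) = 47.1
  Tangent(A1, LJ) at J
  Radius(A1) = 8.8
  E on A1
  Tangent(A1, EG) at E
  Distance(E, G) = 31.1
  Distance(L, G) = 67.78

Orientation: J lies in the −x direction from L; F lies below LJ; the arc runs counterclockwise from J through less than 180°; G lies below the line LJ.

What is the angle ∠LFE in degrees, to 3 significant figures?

172°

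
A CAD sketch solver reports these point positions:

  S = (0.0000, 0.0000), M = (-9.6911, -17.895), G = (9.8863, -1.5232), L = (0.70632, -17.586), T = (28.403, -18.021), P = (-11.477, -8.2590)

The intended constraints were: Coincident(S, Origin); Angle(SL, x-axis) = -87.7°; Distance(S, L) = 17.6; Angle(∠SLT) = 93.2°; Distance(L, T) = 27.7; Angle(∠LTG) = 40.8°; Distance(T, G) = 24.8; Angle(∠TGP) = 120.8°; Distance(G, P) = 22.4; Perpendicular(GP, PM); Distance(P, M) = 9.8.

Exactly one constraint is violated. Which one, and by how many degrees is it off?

Perpendicular(GP, PM) — off by 7.00°.

S = (0.00, 0.00) ✓; SL at -87.70° ✓; |SL| = 17.60 ✓; ∠SLT = 93.20° ✓; |LT| = 27.70 ✓; ∠LTG = 40.80° ✓; |TG| = 24.80 ✓; ∠TGP = 120.8° ✓; |GP| = 22.40 ✓; ∠(GP, PM) = 83.00° ✗; |PM| = 9.800 ✓.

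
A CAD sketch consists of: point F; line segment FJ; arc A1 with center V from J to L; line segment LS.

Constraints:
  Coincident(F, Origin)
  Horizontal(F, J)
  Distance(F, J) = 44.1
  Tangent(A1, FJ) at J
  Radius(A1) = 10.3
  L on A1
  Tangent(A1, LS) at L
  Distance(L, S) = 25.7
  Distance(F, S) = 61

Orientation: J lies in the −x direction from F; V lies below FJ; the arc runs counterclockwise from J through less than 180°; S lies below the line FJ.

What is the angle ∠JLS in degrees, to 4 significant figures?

128.1°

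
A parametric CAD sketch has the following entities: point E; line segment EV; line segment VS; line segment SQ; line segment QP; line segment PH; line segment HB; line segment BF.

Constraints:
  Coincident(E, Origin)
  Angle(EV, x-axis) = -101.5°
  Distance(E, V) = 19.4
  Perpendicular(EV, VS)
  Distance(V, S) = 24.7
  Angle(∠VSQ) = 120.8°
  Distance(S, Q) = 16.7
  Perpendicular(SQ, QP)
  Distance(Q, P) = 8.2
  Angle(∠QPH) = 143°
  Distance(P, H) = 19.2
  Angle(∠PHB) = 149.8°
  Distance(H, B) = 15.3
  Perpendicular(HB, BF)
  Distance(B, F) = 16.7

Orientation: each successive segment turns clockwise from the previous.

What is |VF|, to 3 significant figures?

7.67

E is at the origin; EV runs at -101.5° with length 19.4, so V = (-3.87, -19.0). EV is perpendicular to VS, so VS runs at 168°; with |VS| = 24.7, S = (-28.1, -14.1). ∠VSQ = 120.8° gives SQ at 109° from the x-axis; with |SQ| = 16.7, Q = (-33.6, 1.68). The perpendicularity gives QP at right angles to SQ, so QP runs at 19.3°; with |QP| = 8.2, P = (-25.9, 4.39). ∠QPH = 143.0° gives PH at -17.7° from the x-axis; with |PH| = 19.2, H = (-7.56, -1.45). ∠PHB = 149.8° gives HB at -47.9° from the x-axis; with |HB| = 15.3, B = (2.70, -12.8). HB is perpendicular to BF, so BF runs at -138°; with |BF| = 16.7, F = (-9.69, -24.0). Then |VF| = |F − V| = 7.67.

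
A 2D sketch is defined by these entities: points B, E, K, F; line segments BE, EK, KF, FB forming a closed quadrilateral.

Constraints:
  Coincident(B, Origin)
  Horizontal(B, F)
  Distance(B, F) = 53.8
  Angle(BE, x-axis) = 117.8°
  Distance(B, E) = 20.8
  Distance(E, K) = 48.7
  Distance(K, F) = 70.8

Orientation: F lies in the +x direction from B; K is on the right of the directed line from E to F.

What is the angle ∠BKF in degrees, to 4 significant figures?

46.07°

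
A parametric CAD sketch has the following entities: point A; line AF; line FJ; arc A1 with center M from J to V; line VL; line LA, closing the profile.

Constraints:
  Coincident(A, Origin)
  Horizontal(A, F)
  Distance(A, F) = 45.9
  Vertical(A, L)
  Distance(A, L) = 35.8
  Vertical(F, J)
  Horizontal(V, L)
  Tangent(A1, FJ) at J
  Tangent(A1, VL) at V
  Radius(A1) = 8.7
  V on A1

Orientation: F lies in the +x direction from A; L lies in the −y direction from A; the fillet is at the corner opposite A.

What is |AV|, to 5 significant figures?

51.628

A is at the origin; AF is horizontal with |AF| = 45.9 and F on the +x side, so F = (45.900, 0.0000). AL is vertical with |AL| = 35.8 and L on the −y side, so L = (0.0000, -35.800). The virtual corner opposite A is at (45.900, -35.800). A1 meets FJ tangentially, so MJ is at right angles to FJ and tangency of A1 to VL means the radius MV is perpendicular to VL, with radius 8.7, so the center M sits 8.7 in from both sides at M = (37.200, -27.100). That places the tangent points at J = (45.900, -27.100) on FJ and V = (37.200, -35.800) on VL. Then |AV| = |V − A| = 51.628.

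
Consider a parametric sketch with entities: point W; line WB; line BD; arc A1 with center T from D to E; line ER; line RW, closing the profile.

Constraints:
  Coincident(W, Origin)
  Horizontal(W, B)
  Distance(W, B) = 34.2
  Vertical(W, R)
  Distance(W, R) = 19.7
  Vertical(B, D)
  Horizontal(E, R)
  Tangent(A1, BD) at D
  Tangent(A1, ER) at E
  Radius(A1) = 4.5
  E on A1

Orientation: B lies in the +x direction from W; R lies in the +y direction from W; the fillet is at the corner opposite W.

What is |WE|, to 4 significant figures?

35.64

The virtual corner opposite W is at (34.20, 19.70). The tangent condition forces TD to be normal to BD and the tangent condition forces TE to be normal to ER, with radius 4.5, so the center T sits 4.5 in from both sides at T = (29.70, 15.20). That places the tangent points at D = (34.20, 15.20) on BD and E = (29.70, 19.70) on ER. Then |WE| = |E − W| = 35.64.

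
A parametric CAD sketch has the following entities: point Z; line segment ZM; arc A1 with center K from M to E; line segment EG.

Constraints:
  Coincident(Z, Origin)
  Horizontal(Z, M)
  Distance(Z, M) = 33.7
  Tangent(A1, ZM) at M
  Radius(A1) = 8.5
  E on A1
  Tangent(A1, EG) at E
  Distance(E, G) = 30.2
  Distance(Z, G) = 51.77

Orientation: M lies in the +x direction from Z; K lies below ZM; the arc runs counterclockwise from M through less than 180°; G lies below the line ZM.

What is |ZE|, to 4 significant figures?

27.60

Z is at the origin; ZM is horizontal with |ZM| = 33.7 and M on the +x side, so M = (33.70, 0.000). Since A1 is tangent to ZM there, KM ⟂ ZM, so K = M + (0, -8.5) = (33.70, -8.500). Since KE ⟂ EG (tangency), |KG| = √(8.5² + 30.2²) = 31.37 regardless of where E sits on A1. So G lies on both circle(Z, 51.77) and circle(K, 31.37); the below-ZM intersection is G = (33.03, -39.87). E is the foot of the tangent from G: E = (25.47, -10.63).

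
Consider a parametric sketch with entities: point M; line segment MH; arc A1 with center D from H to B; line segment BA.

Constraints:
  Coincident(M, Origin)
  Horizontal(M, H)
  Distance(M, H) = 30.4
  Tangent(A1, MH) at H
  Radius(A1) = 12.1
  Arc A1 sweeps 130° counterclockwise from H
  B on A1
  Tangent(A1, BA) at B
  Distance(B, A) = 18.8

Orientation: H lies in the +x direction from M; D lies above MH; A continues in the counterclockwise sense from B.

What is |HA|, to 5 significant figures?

34.395

M is at the origin; MH is horizontal with |MH| = 30.4 and H on the +x side, so H = (30.400, 0.0000). Tangency of A1 to MH means the radius DH is perpendicular to MH, so D = H + (0, 12.1) = (30.400, 12.100). On A1, H sits at bearing -90° from D; a 130° counterclockwise sweep puts B at bearing 40°, so B = D + 12.1·(cos 40°, sin 40°) = (39.669, 19.878). Tangency of A1 to BA means the radius DB is perpendicular to BA, so BA runs along (−sin 40°, cos 40°); with |BA| = 18.8, A = (27.585, 34.279). Then |HA| = |A − H| = 34.395.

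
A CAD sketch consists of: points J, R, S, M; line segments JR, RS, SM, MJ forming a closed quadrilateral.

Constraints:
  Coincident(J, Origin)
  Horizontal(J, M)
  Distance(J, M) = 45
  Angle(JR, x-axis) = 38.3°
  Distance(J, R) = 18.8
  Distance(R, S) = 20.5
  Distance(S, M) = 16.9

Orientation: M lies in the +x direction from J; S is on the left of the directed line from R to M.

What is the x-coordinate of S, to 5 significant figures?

35.148

J is at the origin; JM is horizontal with |JM| = 45.0 and M in +x, so M = (45.0, 0). JR runs at 38.3° with |JR| = 18.8, so R = (14.754, 11.652). S is determined by |RS| = 20.5 and |SM| = 16.9 together: it lies at the intersection of circle(R, 20.5) and circle(M, 16.9). With |RM| = 32.413, the foot of the radical line on RM is 18.283 from R and the perpendicular offset is √(20.5² − 18.283²) = 9.2718. Taking the left-of-RM solution: S = (35.148, 13.731).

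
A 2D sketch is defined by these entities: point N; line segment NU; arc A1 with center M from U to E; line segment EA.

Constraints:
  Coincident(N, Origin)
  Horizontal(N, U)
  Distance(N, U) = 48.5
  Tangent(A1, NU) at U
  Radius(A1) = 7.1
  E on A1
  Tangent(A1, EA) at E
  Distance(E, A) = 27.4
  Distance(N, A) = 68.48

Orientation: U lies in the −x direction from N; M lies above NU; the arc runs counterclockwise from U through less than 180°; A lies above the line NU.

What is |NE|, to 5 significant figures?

44.469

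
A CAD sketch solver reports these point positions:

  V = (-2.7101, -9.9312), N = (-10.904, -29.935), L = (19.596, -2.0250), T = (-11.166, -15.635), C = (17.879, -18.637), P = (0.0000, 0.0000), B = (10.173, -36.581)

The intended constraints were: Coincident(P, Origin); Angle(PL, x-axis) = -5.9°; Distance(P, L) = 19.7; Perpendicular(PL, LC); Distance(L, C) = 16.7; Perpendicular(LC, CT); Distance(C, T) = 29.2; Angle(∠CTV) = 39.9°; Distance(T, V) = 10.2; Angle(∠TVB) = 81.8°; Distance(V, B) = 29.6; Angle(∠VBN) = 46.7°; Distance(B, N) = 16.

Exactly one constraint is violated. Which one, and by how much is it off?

Distance(B, N) = 16 — off by 6.10.

P = (0.00, 0.00) ✓; PL at -5.900° ✓; |PL| = 19.70 ✓; ∠(PL, LC) = 90.00° ✓; |LC| = 16.70 ✓; ∠(LC, CT) = 90.00° ✓; |CT| = 29.20 ✓; ∠CTV = 39.90° ✓; |TV| = 10.20 ✓; ∠TVB = 81.80° ✓; |VB| = 29.60 ✓; ∠VBN = 46.70° ✓; |BN| = 22.10 ✗.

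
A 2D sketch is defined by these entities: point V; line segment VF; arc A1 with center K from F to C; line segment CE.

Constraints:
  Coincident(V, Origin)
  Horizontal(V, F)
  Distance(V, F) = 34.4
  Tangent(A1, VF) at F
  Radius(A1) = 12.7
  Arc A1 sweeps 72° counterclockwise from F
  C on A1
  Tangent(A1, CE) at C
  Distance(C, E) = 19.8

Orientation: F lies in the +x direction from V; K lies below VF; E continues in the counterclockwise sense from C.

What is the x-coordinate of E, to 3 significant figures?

16.2

V is at the origin; VF is horizontal with |VF| = 34.4 and F on the +x side, so F = (34.4, 0.00). A1 meets VF tangentially, so KF is at right angles to VF, so K = F + (0, -12.7) = (34.4, -12.7). On A1, F sits at bearing 90° from K; a 72° counterclockwise sweep puts C at bearing 162°, so C = K + 12.7·(cos 162°, sin 162°) = (22.3, -8.78). Since A1 is tangent to CE there, KC ⟂ CE, so CE runs along (−sin 162°, cos 162°); with |CE| = 19.8, E = (16.2, -27.6). So E.x = 16.2.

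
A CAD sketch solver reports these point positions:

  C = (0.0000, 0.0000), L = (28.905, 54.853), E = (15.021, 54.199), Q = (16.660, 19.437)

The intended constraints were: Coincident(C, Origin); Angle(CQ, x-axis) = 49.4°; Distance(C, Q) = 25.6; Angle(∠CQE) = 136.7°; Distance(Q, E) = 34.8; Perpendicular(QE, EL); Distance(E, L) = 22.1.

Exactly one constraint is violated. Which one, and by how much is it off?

Distance(E, L) = 22.1 — off by 8.20.

C = (0.00, 0.00) ✓; CQ at 49.40° ✓; |CQ| = 25.60 ✓; ∠CQE = 136.7° ✓; |QE| = 34.80 ✓; ∠(QE, EL) = 90.00° ✓; |EL| = 13.90 ✗.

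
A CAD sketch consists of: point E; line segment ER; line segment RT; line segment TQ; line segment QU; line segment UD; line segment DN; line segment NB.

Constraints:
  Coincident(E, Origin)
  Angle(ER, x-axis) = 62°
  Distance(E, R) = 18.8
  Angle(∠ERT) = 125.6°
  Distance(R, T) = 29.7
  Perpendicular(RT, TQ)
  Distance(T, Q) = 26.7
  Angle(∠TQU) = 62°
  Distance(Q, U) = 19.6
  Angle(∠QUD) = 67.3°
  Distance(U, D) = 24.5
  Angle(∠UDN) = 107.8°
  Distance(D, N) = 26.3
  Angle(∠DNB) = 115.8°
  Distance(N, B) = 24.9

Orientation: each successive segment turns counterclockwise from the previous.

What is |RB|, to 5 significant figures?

64.922

E is at the origin; ER runs at 62.0° with length 18.8, so R = (8.8261, 16.599). ∠ERT = 125.6° gives RT at 116.40° from the x-axis; with |RT| = 29.7, T = (-4.3796, 43.202). The perpendicularity gives TQ at right angles to RT, so TQ runs at -153.60°; with |TQ| = 26.7, Q = (-28.295, 31.330). ∠TQU = 62.0° gives QU at -35.600° from the x-axis; with |QU| = 19.6, U = (-12.358, 19.921). ∠QUD = 67.3° gives UD at 77.100° from the x-axis; with |UD| = 24.5, D = (-6.8887, 43.802). ∠UDN = 107.8° gives DN at 149.30° from the x-axis; with |DN| = 26.3, N = (-29.503, 57.230). ∠DNB = 115.8° gives NB at -146.50° from the x-axis; with |NB| = 24.9, B = (-50.267, 43.486). Then |RB| = |B − R| = 64.922.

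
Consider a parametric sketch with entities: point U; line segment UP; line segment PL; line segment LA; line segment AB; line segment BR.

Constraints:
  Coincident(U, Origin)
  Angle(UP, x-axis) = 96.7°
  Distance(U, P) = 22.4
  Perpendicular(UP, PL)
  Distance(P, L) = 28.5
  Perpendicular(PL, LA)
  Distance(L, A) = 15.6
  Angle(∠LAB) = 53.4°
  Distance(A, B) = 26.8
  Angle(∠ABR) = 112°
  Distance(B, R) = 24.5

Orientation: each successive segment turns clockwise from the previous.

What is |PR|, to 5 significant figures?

27.448

∠LAB = 53.4° gives AB at 150.10° from the x-axis; with |AB| = 26.8, B = (4.2792, 23.438). ∠ABR = 112.0° gives BR at 82.100° from the x-axis; with |BR| = 24.5, R = (7.6466, 47.706). Then |PR| = |R − P| = 27.448.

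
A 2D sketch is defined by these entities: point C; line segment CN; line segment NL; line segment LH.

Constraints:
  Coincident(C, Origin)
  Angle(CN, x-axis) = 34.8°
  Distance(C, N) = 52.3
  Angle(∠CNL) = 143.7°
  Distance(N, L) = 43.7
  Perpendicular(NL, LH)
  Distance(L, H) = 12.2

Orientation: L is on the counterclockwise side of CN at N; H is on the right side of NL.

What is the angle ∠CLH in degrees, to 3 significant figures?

110°

∠CNL = 143.7°, so NL runs at 34.8° + (180° − 143.7°) = 71.1° from the x-axis; with |NL| = 43.7, L = N + 43.7·(cos 71.1°, sin 71.1°) = (57.1, 71.2). The perpendicularity gives LH at right angles to NL; with |LH| = 12.2 on the right of NL, H = L + 12.2·(0.946, -0.324) = (68.6, 67.2). Then cos ∠CLH = LC·LH / (|LC||LH|), giving 110°.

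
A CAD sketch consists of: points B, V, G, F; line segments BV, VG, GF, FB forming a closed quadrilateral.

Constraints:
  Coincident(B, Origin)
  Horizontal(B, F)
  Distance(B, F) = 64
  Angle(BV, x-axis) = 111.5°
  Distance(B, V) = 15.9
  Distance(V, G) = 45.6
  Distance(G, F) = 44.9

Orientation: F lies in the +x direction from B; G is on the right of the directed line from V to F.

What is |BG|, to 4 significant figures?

30.99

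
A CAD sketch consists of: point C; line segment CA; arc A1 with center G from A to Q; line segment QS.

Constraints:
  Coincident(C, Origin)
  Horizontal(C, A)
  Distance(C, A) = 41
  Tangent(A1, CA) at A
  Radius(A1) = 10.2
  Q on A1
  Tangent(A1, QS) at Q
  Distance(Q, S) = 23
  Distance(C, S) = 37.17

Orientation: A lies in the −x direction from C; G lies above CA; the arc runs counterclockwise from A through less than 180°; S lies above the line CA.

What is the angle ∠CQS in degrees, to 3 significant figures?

83.1°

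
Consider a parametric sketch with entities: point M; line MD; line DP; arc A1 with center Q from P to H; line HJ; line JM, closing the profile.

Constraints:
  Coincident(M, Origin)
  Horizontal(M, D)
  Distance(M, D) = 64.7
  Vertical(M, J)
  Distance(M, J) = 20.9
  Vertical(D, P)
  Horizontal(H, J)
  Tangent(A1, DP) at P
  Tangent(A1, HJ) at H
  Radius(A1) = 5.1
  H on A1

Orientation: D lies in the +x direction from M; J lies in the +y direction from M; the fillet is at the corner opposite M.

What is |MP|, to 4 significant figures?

66.60

The virtual corner opposite M is at (64.70, 20.90). The tangent condition forces QP to be normal to DP and A1 meets HJ tangentially, so QH is at right angles to HJ, with radius 5.1, so the center Q sits 5.1 in from both sides at Q = (59.60, 15.80). That places the tangent points at P = (64.70, 15.80) on DP and H = (59.60, 20.90) on HJ. Then |MP| = |P − M| = 66.60.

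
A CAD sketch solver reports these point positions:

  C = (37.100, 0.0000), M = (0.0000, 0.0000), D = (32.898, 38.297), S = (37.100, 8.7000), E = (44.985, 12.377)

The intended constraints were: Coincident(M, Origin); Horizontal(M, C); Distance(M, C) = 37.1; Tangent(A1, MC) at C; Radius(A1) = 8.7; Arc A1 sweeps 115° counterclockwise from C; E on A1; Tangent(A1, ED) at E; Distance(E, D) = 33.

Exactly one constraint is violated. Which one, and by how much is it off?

Distance(E, D) = 33 — off by 4.40.

M = (0.00, 0.00) ✓; M.y = 0.00, C.y = 0.00 ✓; |MC| = 37.10 ✓; ∠(SC, CM) = 90.00° ✓; |SC| = 8.700 ✓; bearing(S→E) − bearing(S→C) = 115.0° ✓; |SE| = 8.700 ✓; ∠(SE, ED) = 90.00° ✓; |ED| = 28.60 ✗.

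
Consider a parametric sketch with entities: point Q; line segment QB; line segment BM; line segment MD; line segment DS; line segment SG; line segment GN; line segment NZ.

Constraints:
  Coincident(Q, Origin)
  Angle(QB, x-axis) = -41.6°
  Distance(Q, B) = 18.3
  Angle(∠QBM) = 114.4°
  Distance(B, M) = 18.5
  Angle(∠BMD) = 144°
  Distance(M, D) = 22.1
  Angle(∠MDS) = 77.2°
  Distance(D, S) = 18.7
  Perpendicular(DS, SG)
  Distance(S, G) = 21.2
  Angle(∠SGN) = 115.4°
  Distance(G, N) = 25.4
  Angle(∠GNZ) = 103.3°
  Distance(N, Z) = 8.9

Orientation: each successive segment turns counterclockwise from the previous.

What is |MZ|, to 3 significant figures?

15.1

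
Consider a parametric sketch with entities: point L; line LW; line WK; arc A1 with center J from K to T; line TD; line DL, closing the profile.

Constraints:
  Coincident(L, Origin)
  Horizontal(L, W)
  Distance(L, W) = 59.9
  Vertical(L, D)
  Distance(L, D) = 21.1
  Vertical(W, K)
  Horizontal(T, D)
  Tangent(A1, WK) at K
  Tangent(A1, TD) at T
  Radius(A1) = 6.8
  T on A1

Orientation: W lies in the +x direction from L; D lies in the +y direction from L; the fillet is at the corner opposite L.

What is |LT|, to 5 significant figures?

57.139

The virtual corner opposite L is at (59.900, 21.100). Tangency of A1 to WK means the radius JK is perpendicular to WK and tangency of A1 to TD means the radius JT is perpendicular to TD, with radius 6.8, so the center J sits 6.8 in from both sides at J = (53.100, 14.300). That places the tangent points at K = (59.900, 14.300) on WK and T = (53.100, 21.100) on TD. Then |LT| = |T − L| = 57.139.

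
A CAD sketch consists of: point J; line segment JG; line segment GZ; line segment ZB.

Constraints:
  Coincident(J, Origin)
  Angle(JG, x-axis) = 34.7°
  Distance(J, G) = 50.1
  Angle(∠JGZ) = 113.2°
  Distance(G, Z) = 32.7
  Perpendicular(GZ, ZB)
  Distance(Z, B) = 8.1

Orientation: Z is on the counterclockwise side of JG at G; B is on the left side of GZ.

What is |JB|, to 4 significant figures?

64.73

∠JGZ = 113.2°, so GZ runs at 34.7° + (180° − 113.2°) = 101.5° from the x-axis; with |GZ| = 32.7, Z = G + 32.7·(cos 101.5°, sin 101.5°) = (34.67, 60.56). GZ ⟂ ZB; with |ZB| = 8.1 on the left of GZ, B = Z + 8.1·(-0.9799, -0.1994) = (26.73, 58.95). Then |JB| = |B − J| = 64.73.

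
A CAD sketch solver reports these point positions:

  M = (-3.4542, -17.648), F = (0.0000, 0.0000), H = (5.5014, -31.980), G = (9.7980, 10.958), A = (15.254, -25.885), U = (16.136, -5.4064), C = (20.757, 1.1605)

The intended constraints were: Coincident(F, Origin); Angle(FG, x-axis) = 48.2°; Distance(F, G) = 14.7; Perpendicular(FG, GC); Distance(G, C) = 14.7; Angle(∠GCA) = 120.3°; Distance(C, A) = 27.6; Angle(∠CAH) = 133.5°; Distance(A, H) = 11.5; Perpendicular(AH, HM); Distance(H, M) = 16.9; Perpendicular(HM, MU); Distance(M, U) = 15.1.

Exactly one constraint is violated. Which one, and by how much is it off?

Distance(M, U) = 15.1 — off by 8.00.

F = (0.00, 0.00) ✓; FG at 48.20° ✓; |FG| = 14.70 ✓; ∠(FG, GC) = 90.00° ✓; |GC| = 14.70 ✓; ∠GCA = 120.3° ✓; |CA| = 27.60 ✓; ∠CAH = 133.5° ✓; |AH| = 11.50 ✓; ∠(AH, HM) = 90.00° ✓; |HM| = 16.90 ✓; ∠(HM, MU) = 90.00° ✓; |MU| = 23.10 ✗.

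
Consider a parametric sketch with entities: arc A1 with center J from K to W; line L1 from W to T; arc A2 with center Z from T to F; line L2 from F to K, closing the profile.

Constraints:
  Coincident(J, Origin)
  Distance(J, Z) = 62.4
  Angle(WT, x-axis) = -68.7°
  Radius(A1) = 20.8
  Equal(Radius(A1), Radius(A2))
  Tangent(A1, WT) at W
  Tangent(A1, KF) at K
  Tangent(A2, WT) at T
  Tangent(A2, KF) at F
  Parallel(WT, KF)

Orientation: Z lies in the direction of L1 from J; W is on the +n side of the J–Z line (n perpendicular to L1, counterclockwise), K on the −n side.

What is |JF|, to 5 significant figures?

65.775

The slot axis is L1's direction at -68.7°, so u = (cos -68.7°, sin -68.7°) = (0.36325, -0.93169) and n = (−sin -68.7°, cos -68.7°) = (0.93169, 0.36325). J is at the origin and Z lies 62.4 along u from J, so Z = 62.4·u = (22.667, -58.138). Tangency of A1 to both parallel lines with radius 20.8 puts W and K at J ± 20.8·n: W = (19.379, 7.5556), K = (-19.379, -7.5556). Equal radii place T and F the same way about Z: T = Z + 20.8·n = (42.046, -50.582), F = Z − 20.8·n = (3.2877, -65.693). Then |JF| = |F − J| = 65.775.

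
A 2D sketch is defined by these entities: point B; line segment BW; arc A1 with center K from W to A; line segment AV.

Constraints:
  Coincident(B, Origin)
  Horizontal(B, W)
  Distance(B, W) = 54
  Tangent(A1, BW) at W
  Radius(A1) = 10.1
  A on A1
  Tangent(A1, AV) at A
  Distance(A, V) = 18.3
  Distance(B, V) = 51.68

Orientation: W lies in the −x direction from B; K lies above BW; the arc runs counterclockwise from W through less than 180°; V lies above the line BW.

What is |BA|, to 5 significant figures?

44.986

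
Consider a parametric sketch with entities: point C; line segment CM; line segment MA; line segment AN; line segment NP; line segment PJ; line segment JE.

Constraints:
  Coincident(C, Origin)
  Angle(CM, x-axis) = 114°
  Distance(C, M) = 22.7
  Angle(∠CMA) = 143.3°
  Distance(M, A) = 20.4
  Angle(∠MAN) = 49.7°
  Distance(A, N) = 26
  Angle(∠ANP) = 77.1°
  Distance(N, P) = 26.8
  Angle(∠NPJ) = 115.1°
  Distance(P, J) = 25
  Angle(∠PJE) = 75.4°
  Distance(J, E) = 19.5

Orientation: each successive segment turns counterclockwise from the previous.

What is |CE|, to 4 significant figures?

39.88

∠NPJ = 115.1° gives PJ at 88.80° from the x-axis; with |PJ| = 25.0, J = (2.963, 41.05). ∠PJE = 75.4° gives JE at -166.6° from the x-axis; with |JE| = 19.5, E = (-16.01, 36.53). Then |CE| = |E − C| = 39.88.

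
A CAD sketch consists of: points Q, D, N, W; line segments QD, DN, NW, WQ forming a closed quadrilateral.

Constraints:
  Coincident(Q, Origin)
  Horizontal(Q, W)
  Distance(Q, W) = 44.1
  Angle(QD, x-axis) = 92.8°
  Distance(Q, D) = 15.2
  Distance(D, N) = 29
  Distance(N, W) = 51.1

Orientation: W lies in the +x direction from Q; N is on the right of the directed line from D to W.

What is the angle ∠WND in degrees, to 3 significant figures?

65.9°

Q is at the origin; QW is horizontal with |QW| = 44.1 and W in +x, so W = (44.1, 0). QD runs at 92.8° with |QD| = 15.2, so D = (-0.743, 15.2). N is determined by |DN| = 29.0 and |NW| = 51.1 together: it lies at the intersection of circle(D, 29.0) and circle(W, 51.1). With |DW| = 47.3, the foot of the radical line on DW is 4.98 from D and the perpendicular offset is √(29.0² − 4.98²) = 28.6. Taking the right-of-DW solution: N = (-5.19, -13.5).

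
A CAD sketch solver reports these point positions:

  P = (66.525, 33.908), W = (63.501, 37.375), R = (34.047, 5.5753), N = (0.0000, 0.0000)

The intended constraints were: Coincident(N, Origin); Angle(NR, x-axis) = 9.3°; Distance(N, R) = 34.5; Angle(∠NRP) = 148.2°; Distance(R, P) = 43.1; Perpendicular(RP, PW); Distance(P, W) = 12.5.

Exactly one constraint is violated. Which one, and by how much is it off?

Distance(P, W) = 12.5 — off by 7.90.

N = (0.00, 0.00) ✓; NR at 9.300° ✓; |NR| = 34.50 ✓; ∠NRP = 148.2° ✓; |RP| = 43.10 ✓; ∠(RP, PW) = 90.00° ✓; |PW| = 4.601 ✗.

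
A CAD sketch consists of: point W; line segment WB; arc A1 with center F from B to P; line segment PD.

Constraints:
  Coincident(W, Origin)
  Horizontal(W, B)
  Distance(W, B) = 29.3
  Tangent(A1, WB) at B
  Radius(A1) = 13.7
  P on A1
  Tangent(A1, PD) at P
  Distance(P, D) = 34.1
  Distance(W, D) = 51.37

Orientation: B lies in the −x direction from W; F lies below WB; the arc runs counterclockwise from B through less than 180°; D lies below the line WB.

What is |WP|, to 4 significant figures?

45.67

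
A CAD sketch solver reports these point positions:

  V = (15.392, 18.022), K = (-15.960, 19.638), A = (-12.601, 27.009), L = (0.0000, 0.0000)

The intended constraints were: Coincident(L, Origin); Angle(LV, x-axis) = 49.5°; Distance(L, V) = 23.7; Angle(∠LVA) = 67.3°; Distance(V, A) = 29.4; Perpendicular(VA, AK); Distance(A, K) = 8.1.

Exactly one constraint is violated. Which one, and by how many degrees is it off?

Perpendicular(VA, AK) — off by 6.70°.

L = (0.00, 0.00) ✓; LV at 49.50° ✓; |LV| = 23.70 ✓; ∠LVA = 67.30° ✓; |VA| = 29.40 ✓; ∠(VA, AK) = 83.30° ✗; |AK| = 8.100 ✓.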